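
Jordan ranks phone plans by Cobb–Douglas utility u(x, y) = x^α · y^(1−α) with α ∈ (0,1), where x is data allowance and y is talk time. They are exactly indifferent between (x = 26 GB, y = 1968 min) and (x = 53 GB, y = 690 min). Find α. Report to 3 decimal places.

Set the two utilities equal: 26^α·1968^(1−α) = 53^α·690^(1−α).
Taking logs: α·ln 26 + (1−α)·ln 1968 = α·ln 53 + (1−α)·ln 690, i.e. α·-0.712195 = (1−α)·-1.048081.
With A = -0.712195 and B = -1.048081: α·A = (1−α)·B, so α = B/(A+B) = -1.048081/-1.760276 ≈ 0.595.

α ≈ 0.595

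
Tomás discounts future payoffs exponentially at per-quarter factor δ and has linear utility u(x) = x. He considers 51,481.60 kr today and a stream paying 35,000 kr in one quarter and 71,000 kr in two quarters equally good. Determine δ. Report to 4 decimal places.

Present value of the stream is 35000·δ + 71000·δ². Indifference gives 35000δ + 71000δ² = 51481.60.
So 71000δ² + 35000δ − 51481.60 = 0.
The positive root is δ = [−35000 + √(35000² + 4·71000·51481.60)] / (2·71000) = (−35000 + 125880.000)/142000 ≈ 0.6400.

δ ≈ 0.6400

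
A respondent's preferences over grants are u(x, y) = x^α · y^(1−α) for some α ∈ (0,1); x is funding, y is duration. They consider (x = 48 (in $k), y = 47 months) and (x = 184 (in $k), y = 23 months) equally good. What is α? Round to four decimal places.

α ≈ 0.3472

The Cobb–Douglas utilities coincide, so 48^α·47^(1−α) = 184^α·23^(1−α).
(48/184)^α = (23/47)^(1−α); take logs: α·ln(48/184) = (1−α)·ln(23/47), i.e. α·-1.3437347 = (1−α)·-0.7146534.
With A = -1.3437347 and B = -0.7146534: α·A = (1−α)·B, so α = B/(A+B) = -0.7146534/-2.0583881 ≈ 0.3472.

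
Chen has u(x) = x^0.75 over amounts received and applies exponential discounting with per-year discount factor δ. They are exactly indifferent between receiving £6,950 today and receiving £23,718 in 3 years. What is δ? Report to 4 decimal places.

Equating discounted utilities: u(6950) = δ^3·u(23718) ⇒ δ^3 = u(6950)/u(23718).
Since u(x) = x^0.75, δ^3 = (6950/23718)^0.75 = 0.29303^0.75 = 0.39827.
Taking the cube root: δ = 0.39827^(1/3) ≈ 0.7357.

δ ≈ 0.7357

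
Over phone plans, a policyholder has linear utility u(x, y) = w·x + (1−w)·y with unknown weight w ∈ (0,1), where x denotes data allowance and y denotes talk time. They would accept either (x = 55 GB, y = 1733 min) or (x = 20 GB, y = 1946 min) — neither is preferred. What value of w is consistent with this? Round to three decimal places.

w = 0.859

u(55,1733) = u(20,1946) means w·55 + (1−w)·1733 = w·20 + (1−w)·1946.
Rearranging, 35·w − 213·(1−w) = 0.
Hence w = 213/(35+213) = 213/248 = 0.859.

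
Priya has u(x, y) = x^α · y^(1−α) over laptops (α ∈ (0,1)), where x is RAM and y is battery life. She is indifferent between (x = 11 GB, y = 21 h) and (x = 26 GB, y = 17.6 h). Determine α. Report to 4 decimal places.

Set the two utilities equal: 11^α·21^(1−α) = 26^α·17.6^(1−α).
Taking logs: α·ln 11 + (1−α)·ln 21 = α·ln 26 + (1−α)·ln 17.6, i.e. α·-0.8602013 = (1−α)·-0.1766235.
With A = -0.8602013 and B = -0.1766235: α·A = (1−α)·B, so α = B/(A+B) = -0.1766235/-1.0368248 ≈ 0.1704.

α ≈ 0.1704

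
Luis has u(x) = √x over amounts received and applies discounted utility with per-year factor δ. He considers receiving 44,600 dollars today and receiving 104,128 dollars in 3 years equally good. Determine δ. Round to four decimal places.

Indifference means u(44600) = δ^3 · u(104128), so δ^3 = u(44600)/u(104128).
Since u(x) = √x, δ^3 = √(44600/104128) = 0.65446.
So δ = 0.65446^(1/3) ≈ 0.8682.

δ ≈ 0.8682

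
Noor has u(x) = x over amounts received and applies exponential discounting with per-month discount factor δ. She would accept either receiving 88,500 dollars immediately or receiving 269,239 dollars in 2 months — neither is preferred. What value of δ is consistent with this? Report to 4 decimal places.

δ ≈ 0.5733

The payoff in 2 months is discounted by δ^2, so u(88500) = δ^2·u(269239) and δ^2 = u(88500)/u(269239).
With u(x) = x: δ^2 = 88500/269239 = 0.32870.
Taking the square root: δ = 0.32870^(1/2) ≈ 0.5733.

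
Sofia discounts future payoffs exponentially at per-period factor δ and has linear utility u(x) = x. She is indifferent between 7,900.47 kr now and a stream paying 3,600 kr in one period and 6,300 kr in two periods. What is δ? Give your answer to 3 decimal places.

The stream is worth 3600δ + 6300δ² today, so 3600δ + 6300δ² = 7900.47.
Rearranged: 6300δ² + 3600δ − 7900.47 = 0.
δ = (−3600 + √(3600² + 4·6300·7900.47)) / (2·6300) = (−3600 + √212051844.00) / 12600 ≈ 0.870.

δ ≈ 0.870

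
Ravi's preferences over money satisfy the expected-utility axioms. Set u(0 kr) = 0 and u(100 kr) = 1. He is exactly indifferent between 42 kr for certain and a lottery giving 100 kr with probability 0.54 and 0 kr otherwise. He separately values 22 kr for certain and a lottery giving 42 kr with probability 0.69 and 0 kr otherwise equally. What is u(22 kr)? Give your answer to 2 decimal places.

0.37

The first gamble pins u(42 kr): it must equal 0.54·1 + 0.46·0 = 0.54.
Then u(22 kr) = 0.69·u(42 kr) + 0.31·u(0 kr) = 0.69·0.54 + 0.31·0.00 = 0.3726.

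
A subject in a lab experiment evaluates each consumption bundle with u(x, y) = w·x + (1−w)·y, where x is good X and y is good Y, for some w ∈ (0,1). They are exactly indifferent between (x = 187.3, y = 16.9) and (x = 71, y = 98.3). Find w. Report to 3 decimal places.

Equating utilities: w·187.3 + (1−w)·16.9 = w·71 + (1−w)·98.3.
w·(187.3−71) = (1−w)·(98.3−16.9), i.e. w·116.3 = (1−w)·81.4.
So w/(1−w) = 81.4/116.3 = 0.6999, giving w = 81.4/(116.3+81.4) = 0.412.

w = 0.412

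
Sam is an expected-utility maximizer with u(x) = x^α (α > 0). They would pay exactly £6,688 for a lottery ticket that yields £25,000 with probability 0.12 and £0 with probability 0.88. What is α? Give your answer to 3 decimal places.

EU(lottery) = 0.12·25000^α + 0.88·0 = 0.12·25000^α.
Indifference: 6688^α = 0.12·25000^α, so (6688/25000)^α = 0.12.
Take logs: α = ln 0.12 / ln(6688/25000) ≈ 1.60801.

α ≈ 1.608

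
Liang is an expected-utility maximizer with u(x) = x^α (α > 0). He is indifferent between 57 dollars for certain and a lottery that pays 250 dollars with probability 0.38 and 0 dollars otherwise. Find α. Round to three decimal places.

EU(lottery) = 0.38·250^α + 0.62·0 = 0.38·250^α.
Setting u(57) equal to that: 57^α = 0.38·250^α ⇒ (57/250)^α = 0.38.
α = ln(0.38) / ln(57/250) = -0.967584/-1.478410 ≈ 0.654.

α ≈ 0.654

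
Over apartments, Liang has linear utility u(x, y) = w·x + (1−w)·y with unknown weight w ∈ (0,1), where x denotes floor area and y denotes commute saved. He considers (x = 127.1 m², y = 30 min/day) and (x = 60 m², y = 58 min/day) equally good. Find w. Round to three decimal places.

u(127.1,30) = u(60,58) means w·127.1 + (1−w)·30 = w·60 + (1−w)·58.
w·(127.1−60) = (1−w)·(58−30), i.e. w·67.1 = (1−w)·28.
The marginal rate of substitution is 28/67.1, so w = 28/(67.1+28) = 0.294.

w = 0.294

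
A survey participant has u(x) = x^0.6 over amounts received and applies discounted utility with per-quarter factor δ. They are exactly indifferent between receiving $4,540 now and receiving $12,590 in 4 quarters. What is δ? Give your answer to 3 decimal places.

δ ≈ 0.858

Indifference means u(4540) = δ^4 · u(12590), so δ^4 = u(4540)/u(12590).
With u(x) = x^0.6: δ^4 = 4540^0.6/12590^0.6 = (4540/12590)^0.6 = 0.54227.
Hence δ = (0.54227)^(1/4) = 0.85813.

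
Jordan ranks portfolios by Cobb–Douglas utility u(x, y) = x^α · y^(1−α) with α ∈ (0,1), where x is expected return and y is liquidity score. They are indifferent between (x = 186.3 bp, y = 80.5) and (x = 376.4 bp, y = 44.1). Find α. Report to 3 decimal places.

Indifference: 186.3^α · 80.5^(1−α) = 376.4^α · 44.1^(1−α).
(186.3/376.4)^α = (44.1/80.5)^(1−α); take logs: α·ln(186.3/376.4) = (1−α)·ln(44.1/80.5), i.e. α·-0.703294 = (1−α)·-0.601797.
With A = -0.703294 and B = -0.601797: α·A = (1−α)·B, so α = B/(A+B) = -0.601797/-1.305091 ≈ 0.461.

α ≈ 0.461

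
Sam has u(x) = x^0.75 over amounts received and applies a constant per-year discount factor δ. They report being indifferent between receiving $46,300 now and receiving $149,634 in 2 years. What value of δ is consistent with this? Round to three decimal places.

Indifference means u(46300) = δ^2 · u(149634), so δ^2 = u(46300)/u(149634).
Since u(x) = x^0.75, δ^2 = (46300/149634)^0.75 = 0.30942^0.75 = 0.41487.
Hence δ = (0.41487)^(1/2) = 0.64410.

δ ≈ 0.644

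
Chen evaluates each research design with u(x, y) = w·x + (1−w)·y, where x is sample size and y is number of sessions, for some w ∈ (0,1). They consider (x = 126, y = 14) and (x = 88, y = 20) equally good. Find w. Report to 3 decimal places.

w = 0.136

Indifference: w·126 + (1−w)·14 = w·88 + (1−w)·20.
Rearranging, 38·w − 6·(1−w) = 0.
So w/(1−w) = 6/38 = 0.1579, giving w = 6/(38+6) = 0.136.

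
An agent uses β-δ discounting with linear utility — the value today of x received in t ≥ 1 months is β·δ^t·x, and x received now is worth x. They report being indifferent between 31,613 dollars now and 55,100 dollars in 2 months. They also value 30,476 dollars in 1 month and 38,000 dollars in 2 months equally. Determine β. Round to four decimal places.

β ≈ 0.8920

Both payoffs in the second observation are in the future, so β drops out: δ^1·30476 = δ^2·38000 ⇒ δ = 30476/38000 = 0.80200.
Now use the now-vs-future pair: 31613 = β·δ^2·55100 gives β = 31613/(0.64320·55100) ≈ 0.8920.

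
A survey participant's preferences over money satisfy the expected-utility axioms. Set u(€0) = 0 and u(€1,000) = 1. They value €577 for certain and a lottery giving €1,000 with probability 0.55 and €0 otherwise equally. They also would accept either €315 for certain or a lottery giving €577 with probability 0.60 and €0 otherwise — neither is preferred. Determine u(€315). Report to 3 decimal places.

From the first indifference, u(€577) = 0.55·u(€1,000) + 0.45·u(€0) = 0.55·1 + 0.45·0 = 0.55.
Then u(€315) = 0.60·u(€577) + 0.40·u(€0) = 0.60·0.55 + 0.40·0.00 = 0.3300.

0.330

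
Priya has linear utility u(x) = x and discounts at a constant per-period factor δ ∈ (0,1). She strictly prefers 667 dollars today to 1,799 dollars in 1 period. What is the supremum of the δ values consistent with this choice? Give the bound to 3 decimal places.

Comparing present values: 667 > δ·1799.
So δ < 667/1799 = 0.37076.

δ < 0.371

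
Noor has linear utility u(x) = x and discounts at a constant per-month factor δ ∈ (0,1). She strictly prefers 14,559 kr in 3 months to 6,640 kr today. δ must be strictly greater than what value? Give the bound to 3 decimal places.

Comparing present values: 6640 < δ^3·14559.
So δ^3 > 6640/14559 = 0.45608; taking the cube root of both positive sides preserves the inequality.
δ > (6640/14559)^(1/3) ≈ 0.770.

δ > 0.770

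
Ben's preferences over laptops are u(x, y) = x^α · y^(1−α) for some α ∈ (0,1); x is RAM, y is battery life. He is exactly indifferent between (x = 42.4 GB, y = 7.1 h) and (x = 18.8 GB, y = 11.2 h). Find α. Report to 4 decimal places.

α ≈ 0.3592

The Cobb–Douglas utilities coincide, so 42.4^α·7.1^(1−α) = 18.8^α·11.2^(1−α).
(42.4/18.8)^α = (11.2/7.1)^(1−α); take logs: α·ln(42.4/18.8) = (1−α)·ln(11.2/7.1), i.e. α·0.8132915 = (1−α)·0.4558190.
With A = 0.8132915 and B = 0.4558190: α·A = (1−α)·B, so α = B/(A+B) = 0.4558190/1.2691105 ≈ 0.3592.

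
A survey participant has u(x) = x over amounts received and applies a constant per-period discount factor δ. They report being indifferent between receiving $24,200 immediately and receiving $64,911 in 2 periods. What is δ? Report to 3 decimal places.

Indifference means u(24200) = δ^2 · u(64911), so δ^2 = u(24200)/u(64911).
With u(x) = x: δ^2 = 24200/64911 = 0.37282.
So δ = 0.37282^(1/2) ≈ 0.611.

δ ≈ 0.611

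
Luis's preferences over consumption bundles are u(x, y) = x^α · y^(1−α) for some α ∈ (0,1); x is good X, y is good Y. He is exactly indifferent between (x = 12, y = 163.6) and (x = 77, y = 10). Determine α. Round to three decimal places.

α ≈ 0.601

Set the two utilities equal: 12^α·163.6^(1−α) = 77^α·10^(1−α).
Rearrange to (12/77)^α = (10/163.6)^(1−α) and take logs: α·-1.858899 = (1−α)·-2.794839.
Thus α·(-4.653738) = -2.794839, so α = -2.794839/-4.653738 ≈ 0.601.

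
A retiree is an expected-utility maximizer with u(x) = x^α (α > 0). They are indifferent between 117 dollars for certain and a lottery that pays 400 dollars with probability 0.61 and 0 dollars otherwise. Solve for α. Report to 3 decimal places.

Since u(0) = 0, the lottery's EU is 0.61·400^α.
Setting u(117) equal to that: 117^α = 0.61·400^α ⇒ (117/400)^α = 0.61.
Take logs: α = ln 0.61 / ln(117/400) ≈ 0.40210.

α ≈ 0.402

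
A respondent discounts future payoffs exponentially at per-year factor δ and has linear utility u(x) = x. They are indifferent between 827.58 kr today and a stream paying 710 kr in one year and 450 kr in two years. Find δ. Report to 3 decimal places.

The stream is worth 710δ + 450δ² today, so 710δ + 450δ² = 827.58.
So 450δ² + 710δ − 827.58 = 0.
By the quadratic formula (taking the positive root), δ = (−710 + √1993744.00) / 900 ≈ 0.780.

δ ≈ 0.780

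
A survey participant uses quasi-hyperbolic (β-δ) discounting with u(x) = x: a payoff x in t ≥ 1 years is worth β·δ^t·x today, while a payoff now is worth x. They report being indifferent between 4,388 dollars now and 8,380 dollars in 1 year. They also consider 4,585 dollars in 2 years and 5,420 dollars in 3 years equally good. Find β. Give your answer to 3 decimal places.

From the later pair, β·δ^2·4585 = β·δ^3·5420; dividing through, δ = 4585/5420 = 0.84594.
The first indifference: 4388 = β·δ·8380, so β = 4388/(δ·8380) = 4388/(0.84594·8380) ≈ 0.619.

β ≈ 0.619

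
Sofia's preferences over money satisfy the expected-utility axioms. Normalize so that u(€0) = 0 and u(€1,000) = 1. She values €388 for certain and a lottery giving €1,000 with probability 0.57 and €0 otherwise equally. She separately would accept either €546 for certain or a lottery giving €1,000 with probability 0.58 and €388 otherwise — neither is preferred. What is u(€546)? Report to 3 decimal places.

From the first indifference, u(€388) = 0.57·u(€1,000) + 0.43·u(€0) = 0.57·1 + 0.43·0 = 0.57.
Then u(€546) = 0.58·u(€1,000) + 0.42·u(€388) = 0.58·1.00 + 0.42·0.57 = 0.8194.

0.819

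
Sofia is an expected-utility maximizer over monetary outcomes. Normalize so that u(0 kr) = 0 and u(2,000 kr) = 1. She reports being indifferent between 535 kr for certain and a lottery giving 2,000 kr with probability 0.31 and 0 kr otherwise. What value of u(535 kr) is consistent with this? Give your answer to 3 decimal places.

0.310

By the standard-gamble method, u(535 kr) is just the indifference probability on the best outcome: 0.31.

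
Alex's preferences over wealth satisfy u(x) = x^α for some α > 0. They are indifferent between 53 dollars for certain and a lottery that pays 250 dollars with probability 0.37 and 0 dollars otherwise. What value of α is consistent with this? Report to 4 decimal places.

α ≈ 0.6410

EU(lottery) = 0.37·250^α + 0.63·0 = 0.37·250^α.
Setting u(53) equal to that: 53^α = 0.37·250^α ⇒ (53/250)^α = 0.37.
Taking logs: α·ln(53/250) = ln(0.37), so α = -0.9942523 / -1.5511690 ≈ 0.6410.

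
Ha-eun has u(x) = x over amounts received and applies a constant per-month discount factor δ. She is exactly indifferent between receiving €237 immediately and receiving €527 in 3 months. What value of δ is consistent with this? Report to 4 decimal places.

The payoff in 3 months is discounted by δ^3, so u(237) = δ^3·u(527) and δ^3 = u(237)/u(527).
With u(x) = x: δ^3 = 237/527 = 0.44972.
Hence δ = (0.44972)^(1/3) = 0.766148.

δ ≈ 0.7661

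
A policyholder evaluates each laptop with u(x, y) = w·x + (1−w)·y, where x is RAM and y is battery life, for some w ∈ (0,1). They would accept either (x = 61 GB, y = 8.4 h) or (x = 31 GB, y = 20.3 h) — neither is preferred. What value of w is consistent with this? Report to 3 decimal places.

Equating utilities: w·61 + (1−w)·8.4 = w·31 + (1−w)·20.3.
Rearranging, 30·w − 11.9·(1−w) = 0.
Hence w = 11.9/(30+11.9) = 11.9/41.9 = 0.284.

w = 0.284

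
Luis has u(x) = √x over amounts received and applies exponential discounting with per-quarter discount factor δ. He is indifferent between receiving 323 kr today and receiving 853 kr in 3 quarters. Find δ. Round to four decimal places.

δ ≈ 0.8506

The payoff in 3 quarters is discounted by δ^3, so u(323) = δ^3·u(853) and δ^3 = u(323)/u(853).
With u(x) = √x: δ^3 = √323/√853 = √(323/853) = 0.61536.
Hence δ = (0.61536)^(1/3) = 0.850568.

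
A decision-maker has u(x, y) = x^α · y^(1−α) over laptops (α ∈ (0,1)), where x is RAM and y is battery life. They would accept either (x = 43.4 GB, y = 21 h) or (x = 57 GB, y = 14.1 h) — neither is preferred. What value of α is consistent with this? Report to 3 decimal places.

The Cobb–Douglas utilities coincide, so 43.4^α·21^(1−α) = 57^α·14.1^(1−α).
Taking logs: α·ln 43.4 + (1−α)·ln 21 = α·ln 57 + (1−α)·ln 14.1, i.e. α·-0.272592 = (1−α)·-0.398348.
Thus α·(-0.670940) = -0.398348, so α = -0.398348/-0.670940 ≈ 0.594.

α ≈ 0.594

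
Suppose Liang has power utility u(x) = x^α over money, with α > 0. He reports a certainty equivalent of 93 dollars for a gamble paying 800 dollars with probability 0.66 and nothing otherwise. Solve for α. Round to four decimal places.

Since u(0) = 0, the lottery's EU is 0.66·800^α.
Indifference: 93^α = 0.66·800^α, so (93/800)^α = 0.66.
Take logs: α = ln 0.66 / ln(93/800) ≈ 0.193082.

α ≈ 0.1931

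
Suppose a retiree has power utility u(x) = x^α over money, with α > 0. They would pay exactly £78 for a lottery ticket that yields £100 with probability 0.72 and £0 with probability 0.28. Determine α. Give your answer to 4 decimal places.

α ≈ 1.3222

The lottery's expected utility is 0.72·u(100) + 0.28·u(0) = 0.72·100^α (since u(0) = 0 for α > 0).
Indifference: 78^α = 0.72·100^α, so (78/100)^α = 0.72.
α = ln(0.72) / ln(78/100) = -0.3285041/-0.2484614 ≈ 1.3222.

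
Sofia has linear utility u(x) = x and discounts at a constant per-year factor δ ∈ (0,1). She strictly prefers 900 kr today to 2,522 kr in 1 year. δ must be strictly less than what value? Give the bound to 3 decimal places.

Comparing present values: 900 > δ·2522.
Dividing through by 2522 gives δ < 0.35686.

δ < 0.357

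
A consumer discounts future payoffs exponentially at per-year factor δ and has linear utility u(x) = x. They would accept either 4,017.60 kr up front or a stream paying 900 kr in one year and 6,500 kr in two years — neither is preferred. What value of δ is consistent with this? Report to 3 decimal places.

Equating present values: 4017.60 = 900δ + 6500δ².
Rearranged: 6500δ² + 900δ − 4017.60 = 0.
By the quadratic formula (taking the positive root), δ = (−900 + √105267600.00) / 13000 ≈ 0.720.

δ ≈ 0.720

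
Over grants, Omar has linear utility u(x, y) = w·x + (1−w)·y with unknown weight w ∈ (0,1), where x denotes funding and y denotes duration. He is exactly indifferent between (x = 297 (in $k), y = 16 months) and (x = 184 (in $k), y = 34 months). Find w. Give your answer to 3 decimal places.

Indifference: w·297 + (1−w)·16 = w·184 + (1−w)·34.
Collecting terms: w·113 = (1−w)·18.
Hence w = 18/(113+18) = 18/131 = 0.137.

w = 0.137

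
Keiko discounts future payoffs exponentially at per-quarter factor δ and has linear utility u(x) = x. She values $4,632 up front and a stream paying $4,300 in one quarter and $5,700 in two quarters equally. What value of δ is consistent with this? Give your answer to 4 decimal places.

The stream is worth 4300δ + 5700δ² today, so 4300δ + 5700δ² = 4632.
So 5700δ² + 4300δ − 4632 = 0.
The positive root is δ = [−4300 + √(4300² + 4·5700·4632)] / (2·5700) = (−4300 + 11140.000)/11400 ≈ 0.6000.

δ ≈ 0.6000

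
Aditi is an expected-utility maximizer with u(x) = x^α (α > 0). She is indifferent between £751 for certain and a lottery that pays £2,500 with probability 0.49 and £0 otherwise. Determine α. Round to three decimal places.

The lottery's expected utility is 0.49·u(2500) + 0.51·u(0) = 0.49·2500^α (since u(0) = 0 for α > 0).
Setting u(751) equal to that: 751^α = 0.49·2500^α ⇒ (751/2500)^α = 0.49.
α = ln(0.49) / ln(751/2500) = -0.713350/-1.202640 ≈ 0.593.

α ≈ 0.593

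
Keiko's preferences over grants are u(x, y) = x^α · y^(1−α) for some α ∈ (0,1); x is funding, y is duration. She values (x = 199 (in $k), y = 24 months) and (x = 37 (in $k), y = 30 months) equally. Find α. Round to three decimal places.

α ≈ 0.117

The Cobb–Douglas utilities coincide, so 199^α·24^(1−α) = 37^α·30^(1−α).
(199/37)^α = (30/24)^(1−α); take logs: α·ln(199/37) = (1−α)·ln(30/24), i.e. α·1.682387 = (1−α)·0.223144.
So α/(1−α) = (0.223144)/(1.682387) = 0.132635, and α = 0.132635/1.132635 ≈ 0.117.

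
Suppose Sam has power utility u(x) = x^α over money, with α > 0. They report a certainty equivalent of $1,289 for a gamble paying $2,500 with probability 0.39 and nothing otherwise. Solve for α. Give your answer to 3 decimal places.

The lottery's expected utility is 0.39·u(2500) + 0.61·u(0) = 0.39·2500^α (since u(0) = 0 for α > 0).
Indifference: 1289^α = 0.39·2500^α, so (1289/2500)^α = 0.39.
Taking logs: α·ln(1289/2500) = ln(0.39), so α = -0.941609 / -0.662424 ≈ 1.421.

α ≈ 1.421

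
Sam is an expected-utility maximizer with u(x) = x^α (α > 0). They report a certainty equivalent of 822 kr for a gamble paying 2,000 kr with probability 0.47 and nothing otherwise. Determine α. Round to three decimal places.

Since u(0) = 0, the lottery's EU is 0.47·2000^α.
Indifference: 822^α = 0.47·2000^α, so (822/2000)^α = 0.47.
Taking logs: α·ln(822/2000) = ln(0.47), so α = -0.755023 / -0.889162 ≈ 0.849.

α ≈ 0.849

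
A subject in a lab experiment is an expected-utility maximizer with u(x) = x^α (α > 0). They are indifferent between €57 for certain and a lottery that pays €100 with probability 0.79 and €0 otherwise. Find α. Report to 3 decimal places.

Since u(0) = 0, the lottery's EU is 0.79·100^α.
Indifference: 57^α = 0.79·100^α, so (57/100)^α = 0.79.
α = ln(0.79) / ln(57/100) = -0.235722/-0.562119 ≈ 0.419.

α ≈ 0.419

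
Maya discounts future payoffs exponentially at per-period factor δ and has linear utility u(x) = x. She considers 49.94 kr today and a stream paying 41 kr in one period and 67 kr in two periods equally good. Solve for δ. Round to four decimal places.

Equating present values: 49.94 = 41δ + 67δ².
So 67δ² + 41δ − 49.94 = 0.
By the quadratic formula (taking the positive root), δ = (−41 + √15064.92) / 134 ≈ 0.6100.

δ ≈ 0.6100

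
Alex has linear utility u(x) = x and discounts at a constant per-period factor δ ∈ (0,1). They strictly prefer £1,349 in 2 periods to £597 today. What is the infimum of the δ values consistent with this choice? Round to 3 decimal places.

Comparing present values: 597 < δ^2·1349.
Hence δ^2 > 597/1349 = 0.44255, and x ↦ x^(1/2) is increasing on (0,∞).
δ > (597/1349)^(1/2) ≈ 0.665.

δ > 0.665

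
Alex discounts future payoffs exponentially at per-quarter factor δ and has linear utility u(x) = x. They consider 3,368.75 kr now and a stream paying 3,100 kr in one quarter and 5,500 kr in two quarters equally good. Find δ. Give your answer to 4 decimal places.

δ ≈ 0.5500

Equating present values: 3368.75 = 3100δ + 5500δ².
Rearranged: 5500δ² + 3100δ − 3368.75 = 0.
δ = (−3100 + √(3100² + 4·5500·3368.75)) / (2·5500) = (−3100 + √83722500.00) / 11000 ≈ 0.5500.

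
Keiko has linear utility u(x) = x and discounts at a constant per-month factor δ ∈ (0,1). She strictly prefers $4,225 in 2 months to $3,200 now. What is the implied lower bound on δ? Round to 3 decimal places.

δ > 0.870

The preference means 3200 < δ^2·4225.
Dividing by 4225: δ^2 > 0.75740. Both sides are positive, so the square root keeps the direction.
δ > (3200/4225)^(1/2) ≈ 0.870.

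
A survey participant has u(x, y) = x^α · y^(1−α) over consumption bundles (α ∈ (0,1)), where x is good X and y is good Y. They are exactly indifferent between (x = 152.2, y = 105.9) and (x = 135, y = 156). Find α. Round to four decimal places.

α ≈ 0.7636

Set the two utilities equal: 152.2^α·105.9^(1−α) = 135^α·156^(1−α).
(152.2/135)^α = (156/105.9)^(1−α); take logs: α·ln(152.2/135) = (1−α)·ln(156/105.9), i.e. α·0.1199207 = (1−α)·0.3873608.
Thus α·(0.5072815) = 0.3873608, so α = 0.3873608/0.5072815 ≈ 0.7636.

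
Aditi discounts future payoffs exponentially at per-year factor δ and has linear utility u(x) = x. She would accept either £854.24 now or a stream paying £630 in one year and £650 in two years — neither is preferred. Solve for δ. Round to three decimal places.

δ ≈ 0.760

Present value of the stream is 630·δ + 650·δ². Indifference gives 630δ + 650δ² = 854.24.
That is, 650δ² + 630δ − 854.24 = 0, a quadratic in δ.
By the quadratic formula (taking the positive root), δ = (−630 + √2617924.00) / 1300 ≈ 0.760.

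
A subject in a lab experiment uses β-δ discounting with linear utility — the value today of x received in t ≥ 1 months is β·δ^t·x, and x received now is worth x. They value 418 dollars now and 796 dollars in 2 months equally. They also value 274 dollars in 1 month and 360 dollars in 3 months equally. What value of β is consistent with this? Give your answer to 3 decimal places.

The second indifference involves only future payoffs, so β cancels: β·δ^1·274 = β·δ^3·360, giving δ^2 = 274/360 = 0.76111, so δ = 0.87242.
The first indifference: 418 = β·δ^2·796, so β = 418/(δ^2·796) = 418/(0.76111·796) ≈ 0.690.

β ≈ 0.690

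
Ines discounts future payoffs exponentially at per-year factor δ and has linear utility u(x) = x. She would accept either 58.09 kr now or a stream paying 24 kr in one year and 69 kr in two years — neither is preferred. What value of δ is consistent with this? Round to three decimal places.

Equating present values: 58.09 = 24δ + 69δ².
Rearranged: 69δ² + 24δ − 58.09 = 0.
The positive root is δ = [−24 + √(24² + 4·69·58.09)] / (2·69) = (−24 + 128.875)/138 ≈ 0.760.

δ ≈ 0.760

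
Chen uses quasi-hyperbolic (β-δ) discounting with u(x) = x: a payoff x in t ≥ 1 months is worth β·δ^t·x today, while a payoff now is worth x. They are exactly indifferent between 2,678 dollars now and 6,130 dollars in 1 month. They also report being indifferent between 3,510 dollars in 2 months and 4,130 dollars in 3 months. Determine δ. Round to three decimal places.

δ ≈ 0.850

The second indifference involves only future payoffs, so β cancels: β·δ^2·3510 = β·δ^3·4130, giving δ = 3510/4130 = 0.84988.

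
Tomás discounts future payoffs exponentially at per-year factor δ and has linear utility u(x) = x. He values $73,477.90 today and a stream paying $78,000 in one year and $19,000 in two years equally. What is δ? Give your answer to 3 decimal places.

Present value of the stream is 78000·δ + 19000·δ². Indifference gives 78000δ + 19000δ² = 73477.90.
That is, 19000δ² + 78000δ − 73477.90 = 0, a quadratic in δ.
The positive root is δ = [−78000 + √(78000² + 4·19000·73477.90)] / (2·19000) = (−78000 + 108020.000)/38000 ≈ 0.790.

δ ≈ 0.790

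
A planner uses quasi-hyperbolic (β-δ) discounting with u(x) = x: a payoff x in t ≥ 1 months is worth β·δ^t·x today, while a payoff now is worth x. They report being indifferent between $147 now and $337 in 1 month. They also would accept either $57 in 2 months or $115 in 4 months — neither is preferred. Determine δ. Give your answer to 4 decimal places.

The second indifference involves only future payoffs, so β cancels: β·δ^2·57 = β·δ^4·115, giving δ^2 = 57/115 = 0.49565, so δ = 0.70403.

δ ≈ 0.7040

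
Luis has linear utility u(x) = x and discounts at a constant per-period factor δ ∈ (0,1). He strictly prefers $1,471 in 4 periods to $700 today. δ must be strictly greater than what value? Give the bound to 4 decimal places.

δ > 0.8306

Under u(x) = x this choice says 700 < δ^4·1471.
Dividing by 1471: δ^4 > 0.47587. Both sides are positive, so the 4th root keeps the direction.
δ > (700/1471)^(1/4) ≈ 0.8306.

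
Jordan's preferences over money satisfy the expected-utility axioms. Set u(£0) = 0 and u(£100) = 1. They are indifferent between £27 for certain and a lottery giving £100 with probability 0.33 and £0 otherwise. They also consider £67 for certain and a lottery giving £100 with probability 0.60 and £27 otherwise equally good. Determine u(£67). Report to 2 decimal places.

0.73

First, u(£27) = 0.33·u(£100) + 0.67·u(£0) = 0.33.
Then u(£67) = 0.60·u(£100) + 0.40·u(£27) = 0.60·1.00 + 0.40·0.33 = 0.7320.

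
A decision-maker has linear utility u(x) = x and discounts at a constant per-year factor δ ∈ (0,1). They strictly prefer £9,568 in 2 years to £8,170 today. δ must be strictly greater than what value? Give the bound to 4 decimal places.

The preference means 8170 < δ^2·9568.
So δ^2 > 8170/9568 = 0.85389; taking the square root of both positive sides preserves the inequality.
δ > 0.85389^(1/2) = 0.9241.

δ > 0.9241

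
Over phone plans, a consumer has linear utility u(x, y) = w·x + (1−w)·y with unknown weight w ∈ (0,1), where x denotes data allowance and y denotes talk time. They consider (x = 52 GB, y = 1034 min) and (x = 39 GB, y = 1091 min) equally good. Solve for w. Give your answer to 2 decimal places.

Equating utilities: w·52 + (1−w)·1034 = w·39 + (1−w)·1091.
Rearranging, 13·w − 57·(1−w) = 0.
The marginal rate of substitution is 57/13, so w = 57/(13+57) = 0.81.

w = 0.81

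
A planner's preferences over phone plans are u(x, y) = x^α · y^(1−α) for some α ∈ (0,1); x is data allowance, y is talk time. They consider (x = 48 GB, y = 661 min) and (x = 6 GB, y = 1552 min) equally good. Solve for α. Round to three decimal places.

α ≈ 0.291

Indifference: 48^α · 661^(1−α) = 6^α · 1552^(1−α).
Rearrange to (48/6)^α = (1552/661)^(1−α) and take logs: α·2.079442 = (1−α)·0.853546.
Thus α·(2.932988) = 0.853546, so α = 0.853546/2.932988 ≈ 0.291.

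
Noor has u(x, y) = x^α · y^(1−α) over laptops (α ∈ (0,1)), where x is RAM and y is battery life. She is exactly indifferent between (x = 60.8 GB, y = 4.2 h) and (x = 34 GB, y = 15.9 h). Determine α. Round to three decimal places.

α ≈ 0.696

Set the two utilities equal: 60.8^α·4.2^(1−α) = 34^α·15.9^(1−α).
(60.8/34)^α = (15.9/4.2)^(1−α); take logs: α·ln(60.8/34) = (1−α)·ln(15.9/4.2), i.e. α·0.581229 = (1−α)·1.331235.
Thus α·(1.912464) = 1.331235, so α = 1.331235/1.912464 ≈ 0.696.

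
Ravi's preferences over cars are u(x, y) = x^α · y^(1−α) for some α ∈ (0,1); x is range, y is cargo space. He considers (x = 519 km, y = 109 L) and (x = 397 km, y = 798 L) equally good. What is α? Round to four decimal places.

α ≈ 0.8814

The Cobb–Douglas utilities coincide, so 519^α·109^(1−α) = 397^α·798^(1−α).
Taking logs: α·ln 519 + (1−α)·ln 109 = α·ln 397 + (1−α)·ln 798, i.e. α·0.2679676 = (1−α)·1.9907607.
With A = 0.2679676 and B = 1.9907607: α·A = (1−α)·B, so α = B/(A+B) = 1.9907607/2.2587283 ≈ 0.8814.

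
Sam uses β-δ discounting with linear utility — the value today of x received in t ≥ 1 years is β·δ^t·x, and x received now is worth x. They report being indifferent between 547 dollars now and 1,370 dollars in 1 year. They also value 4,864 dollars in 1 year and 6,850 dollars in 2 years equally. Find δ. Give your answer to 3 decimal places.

δ ≈ 0.710

From the later pair, β·δ^1·4864 = β·δ^2·6850; dividing through, δ = 4864/6850 = 0.71007.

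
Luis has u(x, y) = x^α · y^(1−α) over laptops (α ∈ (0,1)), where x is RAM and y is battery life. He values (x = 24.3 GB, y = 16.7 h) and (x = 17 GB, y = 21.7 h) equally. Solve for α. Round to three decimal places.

α ≈ 0.423

Set the two utilities equal: 24.3^α·16.7^(1−α) = 17^α·21.7^(1−α).
(24.3/17)^α = (21.7/16.7)^(1−α); take logs: α·ln(24.3/17) = (1−α)·ln(21.7/16.7), i.e. α·0.357263 = (1−α)·0.261904.
Thus α·(0.619167) = 0.261904, so α = 0.261904/0.619167 ≈ 0.423.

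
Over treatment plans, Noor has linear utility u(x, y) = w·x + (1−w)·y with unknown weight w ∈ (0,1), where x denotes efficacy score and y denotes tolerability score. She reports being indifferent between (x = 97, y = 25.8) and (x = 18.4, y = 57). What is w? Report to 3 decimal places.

w = 0.284

u(97,25.8) = u(18.4,57) means w·97 + (1−w)·25.8 = w·18.4 + (1−w)·57.
Rearranging, 78.6·w − 31.2·(1−w) = 0.
The marginal rate of substitution is 31.2/78.6, so w = 31.2/(78.6+31.2) = 0.284.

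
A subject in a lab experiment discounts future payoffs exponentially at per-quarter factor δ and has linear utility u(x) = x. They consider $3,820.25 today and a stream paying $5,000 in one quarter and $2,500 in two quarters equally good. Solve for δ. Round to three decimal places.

δ ≈ 0.590

Present value of the stream is 5000·δ + 2500·δ². Indifference gives 5000δ + 2500δ² = 3820.25.
So 2500δ² + 5000δ − 3820.25 = 0.
δ = (−5000 + √(5000² + 4·2500·3820.25)) / (2·2500) = (−5000 + √63202500.00) / 5000 ≈ 0.590.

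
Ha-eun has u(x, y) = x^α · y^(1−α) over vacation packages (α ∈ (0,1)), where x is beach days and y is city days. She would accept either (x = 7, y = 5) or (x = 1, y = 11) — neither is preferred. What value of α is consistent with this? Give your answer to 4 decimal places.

Indifference: 7^α · 5^(1−α) = 1^α · 11^(1−α).
Taking logs: α·ln 7 + (1−α)·ln 5 = α·ln 1 + (1−α)·ln 11, i.e. α·1.9459101 = (1−α)·0.7884574.
So α/(1−α) = (0.7884574)/(1.9459101) = 0.4051870, and α = 0.4051870/1.4051870 ≈ 0.2884.

α ≈ 0.2884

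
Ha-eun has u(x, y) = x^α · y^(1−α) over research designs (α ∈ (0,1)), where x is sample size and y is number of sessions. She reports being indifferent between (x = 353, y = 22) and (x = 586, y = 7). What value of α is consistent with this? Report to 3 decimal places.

α ≈ 0.693

Set the two utilities equal: 353^α·22^(1−α) = 586^α·7^(1−α).
Taking logs: α·ln 353 + (1−α)·ln 22 = α·ln 586 + (1−α)·ln 7, i.e. α·-0.506852 = (1−α)·-1.145132.
So α/(1−α) = (-1.145132)/(-0.506852) = 2.259303, and α = 2.259303/3.259303 ≈ 0.693.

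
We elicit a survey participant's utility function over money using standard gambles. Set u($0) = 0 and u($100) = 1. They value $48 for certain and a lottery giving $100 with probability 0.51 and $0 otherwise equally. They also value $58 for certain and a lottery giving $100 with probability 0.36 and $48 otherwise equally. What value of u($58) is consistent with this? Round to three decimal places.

From the first indifference, u($48) = 0.51·u($100) + 0.49·u($0) = 0.51·1 + 0.49·0 = 0.51.
The second indifference gives u($58) = 0.36·u($100) + 0.64·u($48) = 0.36·1.00 + 0.64·0.51 = 0.6864.

0.686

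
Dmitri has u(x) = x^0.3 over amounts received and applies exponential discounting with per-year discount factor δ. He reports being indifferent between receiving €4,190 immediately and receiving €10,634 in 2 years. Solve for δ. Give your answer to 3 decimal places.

δ ≈ 0.870

The payoff in 2 years is discounted by δ^2, so u(4190) = δ^2·u(10634) and δ^2 = u(4190)/u(10634).
With u(x) = x^0.3: δ^2 = 4190^0.3/10634^0.3 = (4190/10634)^0.3 = 0.75623.
So δ = 0.75623^(1/2) ≈ 0.870.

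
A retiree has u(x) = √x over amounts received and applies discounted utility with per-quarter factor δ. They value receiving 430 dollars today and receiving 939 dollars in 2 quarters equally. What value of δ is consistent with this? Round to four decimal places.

δ ≈ 0.8226

Indifference means u(430) = δ^2 · u(939), so δ^2 = u(430)/u(939).
With u(x) = √x: δ^2 = √430/√939 = √(430/939) = 0.67671.
So δ = 0.67671^(1/2) ≈ 0.8226.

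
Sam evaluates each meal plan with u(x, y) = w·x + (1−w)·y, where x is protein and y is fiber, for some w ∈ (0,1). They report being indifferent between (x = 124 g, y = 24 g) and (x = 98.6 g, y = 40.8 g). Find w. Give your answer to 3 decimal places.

Indifference: w·124 + (1−w)·24 = w·98.6 + (1−w)·40.8.
w·(124−98.6) = (1−w)·(40.8−24), i.e. w·25.4 = (1−w)·16.8.
Hence w = 16.8/(25.4+16.8) = 16.8/42.2 = 0.398.

w = 0.398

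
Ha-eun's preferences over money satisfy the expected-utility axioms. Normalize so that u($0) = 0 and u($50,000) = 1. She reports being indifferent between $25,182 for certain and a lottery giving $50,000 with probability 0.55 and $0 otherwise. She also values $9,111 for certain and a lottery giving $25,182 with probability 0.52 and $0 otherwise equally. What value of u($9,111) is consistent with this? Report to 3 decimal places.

0.286

From the first indifference, u($25,182) = 0.55·u($50,000) + 0.45·u($0) = 0.55·1 + 0.45·0 = 0.55.
Then u($9,111) = 0.52·u($25,182) + 0.48·u($0) = 0.52·0.55 + 0.48·0.00 = 0.2860.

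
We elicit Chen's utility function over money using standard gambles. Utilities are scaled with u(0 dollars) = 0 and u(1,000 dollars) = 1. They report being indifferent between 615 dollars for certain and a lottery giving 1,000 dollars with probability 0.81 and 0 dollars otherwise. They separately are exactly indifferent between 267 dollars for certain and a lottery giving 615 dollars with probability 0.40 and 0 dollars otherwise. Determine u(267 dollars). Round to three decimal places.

The first gamble pins u(615 dollars): it must equal 0.81·1 + 0.19·0 = 0.81.
Chaining: u(267 dollars) = 0.40·0.81 + 0.60·0.00 = 0.3240.

0.324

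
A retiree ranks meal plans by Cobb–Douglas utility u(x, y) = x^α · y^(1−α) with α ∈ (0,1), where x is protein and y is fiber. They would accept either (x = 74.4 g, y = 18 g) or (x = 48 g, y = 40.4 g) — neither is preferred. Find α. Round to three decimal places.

Set the two utilities equal: 74.4^α·18^(1−α) = 48^α·40.4^(1−α).
Taking logs: α·ln 74.4 + (1−α)·ln 18 = α·ln 48 + (1−α)·ln 40.4, i.e. α·0.438255 = (1−α)·0.808458.
Thus α·(1.246713) = 0.808458, so α = 0.808458/1.246713 ≈ 0.648.

α ≈ 0.648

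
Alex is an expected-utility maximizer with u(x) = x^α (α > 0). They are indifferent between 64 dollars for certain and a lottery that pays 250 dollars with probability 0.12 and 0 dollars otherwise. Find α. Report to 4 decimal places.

The lottery's expected utility is 0.12·u(250) + 0.88·u(0) = 0.12·250^α (since u(0) = 0 for α > 0).
Setting u(64) equal to that: 64^α = 0.12·250^α ⇒ (64/250)^α = 0.12.
α = ln(0.12) / ln(64/250) = -2.1202635/-1.3625778 ≈ 1.5561.

α ≈ 1.5561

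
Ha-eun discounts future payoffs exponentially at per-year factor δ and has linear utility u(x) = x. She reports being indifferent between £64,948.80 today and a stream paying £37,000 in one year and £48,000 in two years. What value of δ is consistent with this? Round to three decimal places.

δ ≈ 0.840

Present value of the stream is 37000·δ + 48000·δ². Indifference gives 37000δ + 48000δ² = 64948.80.
That is, 48000δ² + 37000δ − 64948.80 = 0, a quadratic in δ.
By the quadratic formula (taking the positive root), δ = (−37000 + √13839169600.00) / 96000 ≈ 0.840.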